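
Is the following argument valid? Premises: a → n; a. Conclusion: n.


This matches the form of modus ponens: the conclusion follows in every model of the premises.

Valid.


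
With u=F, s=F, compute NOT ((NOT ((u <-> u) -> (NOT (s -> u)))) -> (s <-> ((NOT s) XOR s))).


Substitute u=F, s=F:
u <-> u = F <-> F = T
s -> u = F -> F = T
NOT (s -> u) = F
(u <-> u) -> (NOT (s -> u)) = T -> F = F
NOT ((u <-> u) -> (NOT (s -> u))) = T
NOT s = T
(NOT s) XOR s = T XOR F = T
s <-> ((NOT s) XOR s) = F <-> T = F
(NOT ((u <-> u) -> (NOT (s -> u)))) -> (s <-> ((NOT s) XOR s)) = T -> F = F
NOT ((NOT ((u <-> u) -> (NOT (s -> u)))) -> (s <-> ((NOT s) XOR s))) = T

T


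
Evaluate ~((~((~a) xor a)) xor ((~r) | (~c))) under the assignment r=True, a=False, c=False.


Substitute r=True, a=False, c=False:
~a = True
(~a) xor a = True xor False = True
~((~a) xor a) = False
~r = False
~c = True
(~r) | (~c) = False | True = True
(~((~a) xor a)) xor ((~r) | (~c)) = False xor True = True
~((~((~a) xor a)) xor ((~r) | (~c))) = False

False


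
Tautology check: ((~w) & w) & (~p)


Build the truth table over {p, w}:
p | w | φ
---------
False | False | False
True | False | False
False | True | False
True | True | False
Counterexample at row 1: with p=False, w=False, the formula is False.

No, it is not a tautology.


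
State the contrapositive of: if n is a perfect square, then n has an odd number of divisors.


The contrapositive of (P → Q) is (¬Q → ¬P); it is logically equivalent to the original.
Here P = 'n is a perfect square' and Q = 'n has an odd number of divisors'.

If not (n has an odd number of divisors), then not (n is a perfect square).


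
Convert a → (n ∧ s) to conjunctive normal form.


Step 1: Rewrite a → (n ∧ s) as ¬a ∨ (n ∧ s).
Step 2: Distribute ∨ over ∧.

((¬a) ∨ n) ∧ ((¬a) ∨ s)


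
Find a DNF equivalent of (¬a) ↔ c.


Step 1: (¬a) ↔ c is true exactly when both agree: ((¬a) ∧ c) ∨ (¬(¬a) ∧ ¬c).
Step 2: Eliminate any double negations (¬¬X = X).

((¬a) ∧ c) ∨ (a ∧ (¬c))


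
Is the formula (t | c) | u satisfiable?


Search for a satisfying assignment over {c, t, u}.
Try c=True, t=False, u=False: the formula evaluates to True.
A satisfying assignment exists.

Satisfiable.


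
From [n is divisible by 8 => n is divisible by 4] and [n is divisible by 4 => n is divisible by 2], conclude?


Hypothetical syllogism: from (P → Q) and (Q → R), infer (P → R).
Chain the two implications through the shared middle term 'n is divisible by 4'.

n is divisible by 8 => n is divisible by 2


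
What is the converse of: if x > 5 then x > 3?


The converse of (P → Q) is (Q → P). It is not in general equivalent to the original.
Here P = 'x > 5' and Q = 'x > 3'.

If x > 3, then x > 5.


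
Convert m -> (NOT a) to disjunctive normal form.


Step 1: Rewrite m → (¬a) as ¬m ∨ (¬a).

(NOT m) OR (NOT a)


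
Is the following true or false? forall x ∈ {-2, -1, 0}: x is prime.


Evaluate the predicate on each element: -2:False, -1:False, 0:False.
Counterexample x = -2 fails the predicate.

False


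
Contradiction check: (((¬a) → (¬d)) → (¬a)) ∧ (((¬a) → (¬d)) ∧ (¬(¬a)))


Truth table over {a, d}:
a | d | φ
---------
F | F | F
T | F | F
F | T | F
T | T | F
Every row is false.

Yes, it is a contradiction.


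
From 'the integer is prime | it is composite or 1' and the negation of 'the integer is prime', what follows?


Disjunctive syllogism: from (P ∨ Q) and ¬P, infer Q.
One disjunct, 'the integer is prime', is ruled out; the other must hold.

it is composite or 1


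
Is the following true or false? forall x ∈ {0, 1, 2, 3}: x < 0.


Evaluate the predicate on each element: 0:False, 1:False, 2:False, 3:False.
Counterexample x = 0 fails the predicate.

False


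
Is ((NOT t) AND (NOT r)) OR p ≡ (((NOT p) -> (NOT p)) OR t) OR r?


Compare truth tables:
p | r | t | φ | ψ
-----------------
F | F | F | T | T
T | F | F | T | T
F | T | F | F | T
T | T | F | T | T
F | F | T | F | T
T | F | T | T | T
F | T | T | F | T
T | T | T | T | T
They differ at row 3 (p=F, r=T, t=F): φ=F but ψ=T.

No, they are not logically equivalent.


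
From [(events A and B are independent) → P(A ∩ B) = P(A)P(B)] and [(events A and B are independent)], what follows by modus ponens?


Modus ponens: from (P → Q) and P, infer Q.
P = '(events A and B are independent)' is asserted, and P → Q holds, so Q follows.

P(A ∩ B) = P(A)P(B).


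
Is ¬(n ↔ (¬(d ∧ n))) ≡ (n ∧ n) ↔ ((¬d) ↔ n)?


Compare truth tables:
d | n | φ | ψ
-------------
F | F | T | T
T | F | T | F
F | T | F | T
T | T | T | F
They differ at row 2 (d=T, n=F): φ=T but ψ=F.

No, they are not logically equivalent.


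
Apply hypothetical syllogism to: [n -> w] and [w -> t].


Hypothetical syllogism: from (P → Q) and (Q → R), infer (P → R).
Chain the two implications through the shared middle term 'w'.

n -> t


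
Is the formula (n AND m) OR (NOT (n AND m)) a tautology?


Build the truth table over {m, n}:
m | n | φ
---------
F | F | T
T | F | T
F | T | T
T | T | T
Every row evaluates to true.

Yes, it is a tautology.


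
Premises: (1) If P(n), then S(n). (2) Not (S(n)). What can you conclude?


Modus tollens: from (P → Q) and ¬Q, infer ¬P.
Q = 'S(n)' is denied; since P → Q, P must also fail.

Not (P(n)).


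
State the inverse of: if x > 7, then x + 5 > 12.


The inverse of (P → Q) is (¬P → ¬Q). It is equivalent to the converse, not to the original.
Here P = 'x > 7' and Q = 'x + 5 > 12'.

If not (x > 7), then not (x + 5 > 12).


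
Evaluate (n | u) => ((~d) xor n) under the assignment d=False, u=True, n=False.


Substitute d=False, u=True, n=False:
n | u = False | True = True
~d = True
(~d) xor n = True xor False = True
(n | u) => ((~d) xor n) = True => True = True

True


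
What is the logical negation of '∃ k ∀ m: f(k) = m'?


Negation flips each quantifier (∀↔∃) and negates the inner predicate.
¬(∃ k ∀ m: φ) = ∀ k ∃ m: ¬φ.

∀ k ∃ m: ¬(f(k) = m)


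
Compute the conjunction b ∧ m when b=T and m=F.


Conjunction is true only when both operands are true.
Substitute: b=T, m=F.
T ∧ F evaluates to F.

F


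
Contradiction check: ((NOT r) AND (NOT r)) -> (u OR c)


Truth table over {c, r, u}:
c | r | u | φ
-------------
F | F | F | F
T | F | F | T
F | T | F | T
T | T | F | T
F | F | T | T
T | F | T | T
F | T | T | T
T | T | T | T
Satisfying assignment at row 2: c=T, r=F, u=F gives T.

No, it is not a contradiction.


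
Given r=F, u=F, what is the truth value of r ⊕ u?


Exclusive or is true when exactly one operand is true.
Substitute: r=F, u=F.
F ⊕ F evaluates to F.

F


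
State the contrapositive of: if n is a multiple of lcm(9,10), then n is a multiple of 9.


The contrapositive of (P → Q) is (¬Q → ¬P); it is logically equivalent to the original.
Here P = 'n is a multiple of lcm(9,10)' and Q = 'n is a multiple of 9'.

If not (n is a multiple of 9), then not (n is a multiple of lcm(9,10)).


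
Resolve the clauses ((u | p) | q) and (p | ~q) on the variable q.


The clauses contain complementary literals q and ~q.
Resolution eliminates this pair and disjoins the remaining literals (merging duplicates).

(p | u)


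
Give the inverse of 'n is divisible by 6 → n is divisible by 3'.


The inverse of (P → Q) is (¬P → ¬Q). It is equivalent to the converse, not to the original.
Here P = 'n is divisible by 6' and Q = 'n is divisible by 3'.

If not (n is divisible by 6), then not (n is divisible by 3).


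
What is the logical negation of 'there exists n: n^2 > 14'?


¬(for all x: φ) = there exists x: ¬φ, and ¬(there exists x: φ) = for all x: ¬φ.
Apply to the existential statement.

for all n: NOT(n^2 > 14)


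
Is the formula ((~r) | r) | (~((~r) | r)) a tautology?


Build the truth table over {r}:
r | φ
-----
False | True
True | True
Every row evaluates to true.

Yes, it is a tautology.


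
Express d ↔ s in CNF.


Step 1: Rewrite d ↔ s as (d → s) ∧ (s → d).
Step 2: Rewrite each implication as a disjunction.

((¬d) ∨ s) ∧ ((¬s) ∨ d)


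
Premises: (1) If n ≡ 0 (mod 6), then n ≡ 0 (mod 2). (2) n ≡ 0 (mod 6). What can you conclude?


Modus ponens: from (P → Q) and P, infer Q.
P = 'n ≡ 0 (mod 6)' is asserted, and P → Q holds, so Q follows.

n ≡ 0 (mod 2).


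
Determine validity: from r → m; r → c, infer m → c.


This is (no valid rule). There exist truth assignments where the premises are all true but the conclusion is false.

Invalid.


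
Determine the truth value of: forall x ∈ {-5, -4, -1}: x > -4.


Evaluate the predicate on each element: -5:False, -4:False, -1:True.
Counterexample x = -5 fails the predicate.

False


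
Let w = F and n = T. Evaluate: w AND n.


Conjunction is true only when both operands are true.
Substitute: w=F, n=T.
F AND T evaluates to F.

F


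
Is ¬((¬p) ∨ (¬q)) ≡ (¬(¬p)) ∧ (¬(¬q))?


Compare truth tables:
p | q | φ | ψ
-------------
F | F | F | F
T | F | F | F
F | T | F | F
T | T | T | T
The columns φ and ψ agree on every row.

Yes, they are logically equivalent.


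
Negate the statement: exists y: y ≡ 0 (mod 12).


¬(forall x: φ) = exists x: ¬φ, and ¬(exists x: φ) = forall x: ¬φ.
Apply to the existential statement.

forall y: ~(y ≡ 0 (mod 12))


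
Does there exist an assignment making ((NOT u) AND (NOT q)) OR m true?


Search for a satisfying assignment over {m, q, u}.
Try m=F, q=F, u=F: the formula evaluates to T.
A satisfying assignment exists.

Satisfiable.


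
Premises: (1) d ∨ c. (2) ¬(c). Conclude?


Disjunctive syllogism: from (P ∨ Q) and ¬P, infer Q.
One disjunct, 'c', is ruled out; the other must hold.

d


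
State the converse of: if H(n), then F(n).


The converse of (P → Q) is (Q → P). It is not in general equivalent to the original.
Here P = 'H(n)' and Q = 'F(n)'.

If F(n), then H(n).


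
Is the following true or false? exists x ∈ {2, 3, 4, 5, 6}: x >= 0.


Evaluate the predicate on each element: 2:True, 3:True, 4:True, 5:True, 6:True.
Witness x = 2 satisfies the predicate.

True


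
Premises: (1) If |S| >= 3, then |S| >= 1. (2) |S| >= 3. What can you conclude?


Modus ponens: from (P → Q) and P, infer Q.
P = '|S| >= 3' is asserted, and P → Q holds, so Q follows.

|S| >= 1.


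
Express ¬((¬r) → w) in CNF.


Step 1: Rewrite (¬r) → w as ¬(¬r) ∨ w.
Step 2: Negate: ¬(¬(¬r) ∨ w) = (¬r) ∧ ¬w (De Morgan + double negation).

(¬r) ∧ (¬w)


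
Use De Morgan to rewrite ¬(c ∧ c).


De Morgan: the negation of a conjunction is the disjunction of the negations.
Distribute ¬ across ∧, flipping it to ∨, and negate each literal.

(¬c) ∨ (¬c)


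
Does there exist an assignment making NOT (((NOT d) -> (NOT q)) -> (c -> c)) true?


Check all 8 assignments over {c, d, q}:
c | d | q | φ
-------------
F | F | F | F
T | F | F | F
F | T | F | F
T | T | F | F
F | F | T | F
T | F | T | F
F | T | T | F
T | T | T | F
No assignment makes the formula true.

Unsatisfiable.


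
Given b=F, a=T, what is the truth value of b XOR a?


Exclusive or is true when exactly one operand is true.
Substitute: b=F, a=T.
F XOR T evaluates to T.

T


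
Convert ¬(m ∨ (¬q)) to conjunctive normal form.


Step 1: Apply De Morgan: ¬(m ∨ (¬q)) = ¬m ∧ ¬(¬q).
Step 2: Eliminate any double negations (¬¬X = X).

(¬m) ∧ q


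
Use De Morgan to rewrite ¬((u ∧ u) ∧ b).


De Morgan: the negation of a conjunction is the disjunction of the negations.
Distribute ¬ across ∧, flipping it to ∨, and negate each literal.

((¬u) ∨ (¬u)) ∨ (¬b)


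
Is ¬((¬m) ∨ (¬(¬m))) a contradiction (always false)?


Truth table over {m}:
m | φ
-----
F | F
T | F
Every row is false.

Yes, it is a contradiction.


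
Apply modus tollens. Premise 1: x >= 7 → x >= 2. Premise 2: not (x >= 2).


Modus tollens: from (P → Q) and ¬Q, infer ¬P.
Q = 'x >= 2' is denied; since P → Q, P must also fail.

Not (x >= 7).


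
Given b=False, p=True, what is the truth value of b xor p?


Exclusive or is true when exactly one operand is true.
Substitute: b=False, p=True.
False xor True evaluates to True.

True


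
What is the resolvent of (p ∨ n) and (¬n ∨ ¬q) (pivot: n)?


The clauses contain complementary literals n and ¬n.
Resolution eliminates this pair and disjoins the remaining literals (merging duplicates).

(p ∨ ¬q)


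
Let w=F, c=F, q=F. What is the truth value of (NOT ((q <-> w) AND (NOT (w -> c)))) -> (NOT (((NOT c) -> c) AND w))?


Substitute w=F, c=F, q=F:
q <-> w = F <-> F = T
w -> c = F -> F = T
NOT (w -> c) = F
(q <-> w) AND (NOT (w -> c)) = T AND F = F
NOT ((q <-> w) AND (NOT (w -> c))) = T
NOT c = T
(NOT c) -> c = T -> F = F
((NOT c) -> c) AND w = F AND F = F
NOT (((NOT c) -> c) AND w) = T
(NOT ((q <-> w) AND (NOT (w -> c)))) -> (NOT (((NOT c) -> c) AND w)) = T -> T = T

T


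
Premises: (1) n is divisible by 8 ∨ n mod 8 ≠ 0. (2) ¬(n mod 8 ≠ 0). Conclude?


Disjunctive syllogism: from (P ∨ Q) and ¬P, infer Q.
One disjunct, 'n mod 8 ≠ 0', is ruled out; the other must hold.

n is divisible by 8


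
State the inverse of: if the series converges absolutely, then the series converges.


The inverse of (P → Q) is (¬P → ¬Q). It is equivalent to the converse, not to the original.
Here P = 'the series converges absolutely' and Q = 'the series converges'.

If not (the series converges absolutely), then not (the series converges).


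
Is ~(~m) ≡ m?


Compare truth tables:
m | φ | ψ
---------
False | False | False
True | True | True
The columns φ and ψ agree on every row.

Yes, they are logically equivalent.


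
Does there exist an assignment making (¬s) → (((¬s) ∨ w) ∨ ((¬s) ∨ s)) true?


Search for a satisfying assignment over {s, w}.
Try s=F, w=F: the formula evaluates to T.
A satisfying assignment exists.

Satisfiable.


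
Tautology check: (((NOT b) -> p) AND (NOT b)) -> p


Build the truth table over {b, p}:
b | p | φ
---------
F | F | T
T | F | T
F | T | T
T | T | T
Every row evaluates to true.

Yes, it is a tautology.


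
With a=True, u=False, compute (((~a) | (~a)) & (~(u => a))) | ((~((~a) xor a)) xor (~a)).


Substitute a=True, u=False:
… (earlier sub-steps elided)
(~a) | (~a) = False | False = False
u => a = False => True = True
~(u => a) = False
((~a) | (~a)) & (~(u => a)) = False & False = False
~a = False
(~a) xor a = False xor True = True
~((~a) xor a) = False
~a = False
(~((~a) xor a)) xor (~a) = False xor False = False
(((~a) | (~a)) & (~(u => a))) | ((~((~a) xor a)) xor (~a)) = False | False = False

False


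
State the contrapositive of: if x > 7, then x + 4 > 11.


The contrapositive of (P → Q) is (¬Q → ¬P); it is logically equivalent to the original.
Here P = 'x > 7' and Q = 'x + 4 > 11'.

If not (x + 4 > 11), then not (x > 7).


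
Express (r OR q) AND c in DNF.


Step 1: Distribute ∧ over ∨: (r ∨ q) ∧ c = (r ∧ c) ∨ (q ∧ c).

(r AND c) OR (q AND c)


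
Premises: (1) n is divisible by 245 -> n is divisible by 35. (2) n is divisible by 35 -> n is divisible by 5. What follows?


Hypothetical syllogism: from (P → Q) and (Q → R), infer (P → R).
Chain the two implications through the shared middle term 'n is divisible by 35'.

n is divisible by 245 -> n is divisible by 5


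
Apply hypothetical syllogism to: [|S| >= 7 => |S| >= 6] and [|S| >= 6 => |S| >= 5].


Hypothetical syllogism: from (P → Q) and (Q → R), infer (P → R).
Chain the two implications through the shared middle term '|S| >= 6'.

|S| >= 7 => |S| >= 5


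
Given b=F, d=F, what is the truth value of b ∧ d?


Conjunction is true only when both operands are true.
Substitute: b=F, d=F.
F ∧ F evaluates to F.

F


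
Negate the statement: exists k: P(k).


¬(forall x: φ) = exists x: ¬φ, and ¬(exists x: φ) = forall x: ¬φ.
Apply to the existential statement.

forall k: ~(P(k))


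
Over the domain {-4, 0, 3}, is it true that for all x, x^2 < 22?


Evaluate the predicate on each element: -4:T, 0:T, 3:T.
Every element satisfies the predicate.

T


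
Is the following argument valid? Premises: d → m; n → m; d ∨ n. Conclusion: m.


This matches the form of proof by cases: the conclusion follows in every model of the premises.

Valid.


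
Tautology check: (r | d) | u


Build the truth table over {d, r, u}:
d | r | u | φ
-------------
False | False | False | False
True | False | False | True
False | True | False | True
True | True | False | True
False | False | True | True
True | False | True | True
False | True | True | True
True | True | True | True
Counterexample at row 1: with d=False, r=False, u=False, the formula is False.

No, it is not a tautology.


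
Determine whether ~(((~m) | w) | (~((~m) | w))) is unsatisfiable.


Truth table over {m, w}:
m | w | φ
---------
False | False | False
True | False | False
False | True | False
True | True | False
Every row is false.

Yes, it is a contradiction.


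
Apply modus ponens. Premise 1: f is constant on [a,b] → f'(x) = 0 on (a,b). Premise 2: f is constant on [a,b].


Modus ponens: from (P → Q) and P, infer Q.
P = 'f is constant on [a,b]' is asserted, and P → Q holds, so Q follows.

f'(x) = 0 on (a,b).


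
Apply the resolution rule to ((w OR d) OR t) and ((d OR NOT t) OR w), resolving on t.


The clauses contain complementary literals t and NOTt.
Resolution eliminates this pair and disjoins the remaining literals (merging duplicates).

(w OR d)


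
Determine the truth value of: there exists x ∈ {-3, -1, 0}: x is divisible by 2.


Evaluate the predicate on each element: -3:F, -1:F, 0:T.
Witness x = 0 satisfies the predicate.

T


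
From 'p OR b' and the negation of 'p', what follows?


Disjunctive syllogism: from (P ∨ Q) and ¬P, infer Q.
One disjunct, 'p', is ruled out; the other must hold.

b


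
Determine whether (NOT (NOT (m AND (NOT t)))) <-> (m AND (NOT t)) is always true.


Build the truth table over {m, t}:
m | t | φ
---------
F | F | T
T | F | T
F | T | T
T | T | T
Every row evaluates to true.

Yes, it is a tautology.


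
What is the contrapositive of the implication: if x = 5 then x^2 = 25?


The contrapositive of (P → Q) is (¬Q → ¬P); it is logically equivalent to the original.
Here P = 'x = 5' and Q = 'x^2 = 25'.

If not (x^2 = 25), then not (x = 5).


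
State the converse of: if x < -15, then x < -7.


The converse of (P → Q) is (Q → P). It is not in general equivalent to the original.
Here P = 'x < -15' and Q = 'x < -7'.

If x < -7, then x < -15.


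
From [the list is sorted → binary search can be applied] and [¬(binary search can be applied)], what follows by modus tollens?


Modus tollens: from (P → Q) and ¬Q, infer ¬P.
Q = 'binary search can be applied' is denied; since P → Q, P must also fail.

Not (the list is sorted).


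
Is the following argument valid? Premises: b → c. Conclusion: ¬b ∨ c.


This matches the form of material implication: the conclusion follows in every model of the premises.

Valid.


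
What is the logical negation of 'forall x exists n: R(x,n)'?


Negation flips each quantifier (∀↔∃) and negates the inner predicate.
¬(forall x exists n: φ) = exists x forall n: ¬φ.

exists x forall n: ~(R(x,n))


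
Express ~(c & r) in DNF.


Step 1: Apply De Morgan: ¬(c ∧ r) = ¬c ∨ ¬r.

(~c) | (~r)


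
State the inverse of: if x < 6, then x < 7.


The inverse of (P → Q) is (¬P → ¬Q). It is equivalent to the converse, not to the original.
Here P = 'x < 6' and Q = 'x < 7'.

If not (x < 6), then not (x < 7).


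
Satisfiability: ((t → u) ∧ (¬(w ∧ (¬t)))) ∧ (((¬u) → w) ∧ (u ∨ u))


Search for a satisfying assignment over {t, u, w}.
Try t=F, u=T, w=F: the formula evaluates to T.
A satisfying assignment exists.

Satisfiable.


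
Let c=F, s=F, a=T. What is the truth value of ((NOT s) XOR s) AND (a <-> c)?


Substitute c=F, s=F, a=T:
NOT s = T
(NOT s) XOR s = T XOR F = T
a <-> c = T <-> F = F
((NOT s) XOR s) AND (a <-> c) = T AND F = F

F


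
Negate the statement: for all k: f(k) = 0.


¬(for all x: φ) = there exists x: ¬φ, and ¬(there exists x: φ) = for all x: ¬φ.
Apply to the universal statement.

there exists k: NOT(f(k) = 0)


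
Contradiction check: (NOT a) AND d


Truth table over {a, d}:
a | d | φ
---------
F | F | F
T | F | F
F | T | T
T | T | F
Satisfying assignment at row 3: a=F, d=T gives T.

No, it is not a contradiction.


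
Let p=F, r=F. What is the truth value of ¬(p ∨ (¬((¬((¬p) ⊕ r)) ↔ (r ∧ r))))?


Substitute p=F, r=F:
¬p = T
(¬p) ⊕ r = T ⊕ F = T
¬((¬p) ⊕ r) = F
r ∧ r = F ∧ F = F
(¬((¬p) ⊕ r)) ↔ (r ∧ r) = F ↔ F = T
¬((¬((¬p) ⊕ r)) ↔ (r ∧ r)) = F
p ∨ (¬((¬((¬p) ⊕ r)) ↔ (r ∧ r))) = F ∨ F = F
¬(p ∨ (¬((¬((¬p) ⊕ r)) ↔ (r ∧ r)))) = T

T


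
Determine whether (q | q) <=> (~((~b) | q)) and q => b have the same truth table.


Compare truth tables:
b | q | φ | ψ
-------------
False | False | True | True
True | False | False | True
False | True | False | False
True | True | False | True
They differ at row 2 (b=True, q=False): φ=False but ψ=True.

No, they are not logically equivalent.


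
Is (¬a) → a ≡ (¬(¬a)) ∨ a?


Compare truth tables:
a | φ | ψ
---------
F | F | F
T | T | T
The columns φ and ψ agree on every row.

Yes, they are logically equivalent.


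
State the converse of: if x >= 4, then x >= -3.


The converse of (P → Q) is (Q → P). It is not in general equivalent to the original.
Here P = 'x >= 4' and Q = 'x >= -3'.

If x >= -3, then x >= 4.


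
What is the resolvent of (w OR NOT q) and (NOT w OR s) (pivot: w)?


The clauses contain complementary literals w and NOTw.
Resolution eliminates this pair and disjoins the remaining literals (merging duplicates).

(NOT q OR s)


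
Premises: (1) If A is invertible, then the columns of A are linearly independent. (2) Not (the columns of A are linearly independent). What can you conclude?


Modus tollens: from (P → Q) and ¬Q, infer ¬P.
Q = 'the columns of A are linearly independent' is denied; since P → Q, P must also fail.

Not (A is invertible).


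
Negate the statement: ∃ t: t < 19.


¬(∀ x: φ) = ∃ x: ¬φ, and ¬(∃ x: φ) = ∀ x: ¬φ.
Apply to the existential statement.

∀ t: ¬(t < 19)


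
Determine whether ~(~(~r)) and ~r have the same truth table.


Compare truth tables:
r | φ | ψ
---------
False | True | True
True | False | False
The columns φ and ψ agree on every row.

Yes, they are logically equivalent.


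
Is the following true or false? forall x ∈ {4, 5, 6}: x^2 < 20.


Evaluate the predicate on each element: 4:True, 5:False, 6:False.
Counterexample x = 5 fails the predicate.

False


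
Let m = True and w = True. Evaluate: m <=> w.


Biconditional is true when both operands have the same truth value.
Substitute: m=True, w=True.
True <=> True evaluates to True.

True


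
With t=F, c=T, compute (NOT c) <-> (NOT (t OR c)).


Substitute t=F, c=T:
NOT c = F
t OR c = F OR T = T
NOT (t OR c) = F
(NOT c) <-> (NOT (t OR c)) = F <-> F = T

T


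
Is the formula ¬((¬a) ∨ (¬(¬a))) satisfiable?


Check all 2 assignments over {a}:
a | φ
-----
F | F
T | F
No assignment makes the formula true.

Unsatisfiable.


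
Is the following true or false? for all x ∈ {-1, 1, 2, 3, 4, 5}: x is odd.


Evaluate the predicate on each element: -1:T, 1:T, 2:F, 3:T, 4:F, 5:T.
Counterexample x = 2 fails the predicate.

F


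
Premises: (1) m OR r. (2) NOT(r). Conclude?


Disjunctive syllogism: from (P ∨ Q) and ¬P, infer Q.
One disjunct, 'r', is ruled out; the other must hold.

m


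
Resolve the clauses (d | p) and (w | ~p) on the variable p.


The clauses contain complementary literals p and ~p.
Resolution eliminates this pair and disjoins the remaining literals (merging duplicates).

(d | w)


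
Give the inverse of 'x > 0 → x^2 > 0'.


The inverse of (P → Q) is (¬P → ¬Q). It is equivalent to the converse, not to the original.
Here P = 'x > 0' and Q = 'x^2 > 0'.

If not (x > 0), then not (x^2 > 0).


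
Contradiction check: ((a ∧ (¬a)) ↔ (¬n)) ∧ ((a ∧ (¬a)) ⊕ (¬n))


Truth table over {a, n}:
a | n | φ
---------
F | F | F
T | F | F
F | T | F
T | T | F
Every row is false.

Yes, it is a contradiction.


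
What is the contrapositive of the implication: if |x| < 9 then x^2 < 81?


The contrapositive of (P → Q) is (¬Q → ¬P); it is logically equivalent to the original.
Here P = '|x| < 9' and Q = 'x^2 < 81'.

If not (x^2 < 81), then not (|x| < 9).


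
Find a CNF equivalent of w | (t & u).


Step 1: Distribute ∨ over ∧: w ∨ (t ∧ u) = (w ∨ t) ∧ (w ∨ u).

(w | t) & (w | u)


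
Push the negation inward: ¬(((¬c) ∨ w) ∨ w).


De Morgan: the negation of a disjunction is the conjunction of the negations.
Distribute ¬ across ∨, flipping it to ∧, and negate each literal.

(c ∧ (¬w)) ∧ (¬w)


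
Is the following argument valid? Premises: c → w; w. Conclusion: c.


This is affirming the consequent (fallacy). There exist truth assignments where the premises are all true but the conclusion is false.

Invalid.


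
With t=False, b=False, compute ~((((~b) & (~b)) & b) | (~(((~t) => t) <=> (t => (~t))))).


Substitute t=False, b=False:
… (earlier sub-steps elided)
(~b) & (~b) = True & True = True
((~b) & (~b)) & b = True & False = False
~t = True
(~t) => t = True => False = False
~t = True
t => (~t) = False => True = True
((~t) => t) <=> (t => (~t)) = False <=> True = False
~(((~t) => t) <=> (t => (~t))) = True
(((~b) & (~b)) & b) | (~(((~t) => t) <=> (t => (~t)))) = False | True = True
~((((~b) & (~b)) & b) | (~(((~t) => t) <=> (t => (~t))))) = False

False


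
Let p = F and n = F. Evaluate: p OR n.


Disjunction is false only when both operands are false.
Substitute: p=F, n=F.
F OR F evaluates to F.

F


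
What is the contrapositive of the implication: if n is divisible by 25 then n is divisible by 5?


The contrapositive of (P → Q) is (¬Q → ¬P); it is logically equivalent to the original.
Here P = 'n is divisible by 25' and Q = 'n is divisible by 5'.

If not (n is divisible by 5), then not (n is divisible by 25).


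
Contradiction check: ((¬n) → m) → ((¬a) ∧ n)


Truth table over {a, m, n}:
a | m | n | φ
-------------
F | F | F | T
T | F | F | T
F | T | F | F
T | T | F | F
F | F | T | T
T | F | T | F
F | T | T | T
T | T | T | F
Satisfying assignment at row 1: a=F, m=F, n=F gives T.

No, it is not a contradiction.


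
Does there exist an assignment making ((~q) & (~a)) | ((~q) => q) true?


Search for a satisfying assignment over {a, q}.
Try a=False, q=False: the formula evaluates to True.
A satisfying assignment exists.

Satisfiable.


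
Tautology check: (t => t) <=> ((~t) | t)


Build the truth table over {t}:
t | φ
-----
False | True
True | True
Every row evaluates to true.

Yes, it is a tautology.


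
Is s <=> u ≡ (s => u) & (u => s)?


Compare truth tables:
s | u | φ | ψ
-------------
False | False | True | True
True | False | False | False
False | True | False | False
True | True | True | True
The columns φ and ψ agree on every row.

Yes, they are logically equivalent.


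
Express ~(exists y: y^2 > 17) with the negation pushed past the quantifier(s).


¬(forall x: φ) = exists x: ¬φ, and ¬(exists x: φ) = forall x: ¬φ.
Apply to the existential statement.

forall y: ~(y^2 > 17)


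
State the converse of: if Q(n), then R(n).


The converse of (P → Q) is (Q → P). It is not in general equivalent to the original.
Here P = 'Q(n)' and Q = 'R(n)'.

If R(n), then Q(n).


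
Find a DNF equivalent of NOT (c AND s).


Step 1: Apply De Morgan: ¬(c ∧ s) = ¬c ∨ ¬s.

(NOT c) OR (NOT s)


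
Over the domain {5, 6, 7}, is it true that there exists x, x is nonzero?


Evaluate the predicate on each element: 5:T, 6:T, 7:T.
Witness x = 5 satisfies the predicate.

T


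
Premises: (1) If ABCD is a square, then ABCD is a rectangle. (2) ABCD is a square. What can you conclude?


Modus ponens: from (P → Q) and P, infer Q.
P = 'ABCD is a square' is asserted, and P → Q holds, so Q follows.

ABCD is a rectangle.


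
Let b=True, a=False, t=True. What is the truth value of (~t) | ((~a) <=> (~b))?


Substitute b=True, a=False, t=True:
~t = False
~a = True
~b = False
(~a) <=> (~b) = True <=> False = False
(~t) | ((~a) <=> (~b)) = False | False = False

False


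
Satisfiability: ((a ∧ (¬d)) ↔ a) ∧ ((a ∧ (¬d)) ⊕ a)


Check all 4 assignments over {a, d}:
a | d | φ
---------
F | F | F
T | F | F
F | T | F
T | T | F
No assignment makes the formula true.

Unsatisfiable.


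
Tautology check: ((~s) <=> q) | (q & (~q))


Build the truth table over {q, s}:
q | s | φ
---------
False | False | False
True | False | True
False | True | True
True | True | False
Counterexample at row 1: with q=False, s=False, the formula is False.

No, it is not a tautology.


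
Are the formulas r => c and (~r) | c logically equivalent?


Compare truth tables:
c | r | φ | ψ
-------------
False | False | True | True
True | False | True | True
False | True | False | False
True | True | True | True
The columns φ and ψ agree on every row.

Yes, they are logically equivalent.


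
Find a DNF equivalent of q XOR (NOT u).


Step 1: q ⊕ (¬u) is true exactly when they disagree: (q ∧ ¬(¬u)) ∨ (¬q ∧ (¬u)).
Step 2: Eliminate any double negations (¬¬X = X).

(q AND u) OR ((NOT q) AND (NOT u))


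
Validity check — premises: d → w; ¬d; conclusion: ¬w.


This is denying the antecedent (fallacy). There exist truth assignments where the premises are all true but the conclusion is false.

Invalid.


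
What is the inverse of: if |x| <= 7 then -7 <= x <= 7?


The inverse of (P → Q) is (¬P → ¬Q). It is equivalent to the converse, not to the original.
Here P = '|x| <= 7' and Q = '-7 <= x <= 7'.

If not (|x| <= 7), then not (-7 <= x <= 7).


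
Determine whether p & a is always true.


Build the truth table over {a, p}:
a | p | φ
---------
False | False | False
True | False | False
False | True | False
True | True | True
Counterexample at row 1: with a=False, p=False, the formula is False.

No, it is not a tautology.


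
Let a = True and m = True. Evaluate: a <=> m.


Biconditional is true when both operands have the same truth value.
Substitute: a=True, m=True.
True <=> True evaluates to True.

True


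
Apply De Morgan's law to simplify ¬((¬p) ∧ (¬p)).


De Morgan: the negation of a conjunction is the disjunction of the negations.
Distribute ¬ across ∧, flipping it to ∨, and negate each literal.

p ∨ p


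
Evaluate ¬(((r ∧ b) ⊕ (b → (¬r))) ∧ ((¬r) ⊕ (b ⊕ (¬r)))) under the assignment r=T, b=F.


Substitute r=T, b=F:
r ∧ b = T ∧ F = F
¬r = F
b → (¬r) = F → F = T
(r ∧ b) ⊕ (b → (¬r)) = F ⊕ T = T
¬r = F
¬r = F
b ⊕ (¬r) = F ⊕ F = F
(¬r) ⊕ (b ⊕ (¬r)) = F ⊕ F = F
((r ∧ b) ⊕ (b → (¬r))) ∧ ((¬r) ⊕ (b ⊕ (¬r))) = T ∧ F = F
¬(((r ∧ b) ⊕ (b → (¬r))) ∧ ((¬r) ⊕ (b ⊕ (¬r)))) = T

T


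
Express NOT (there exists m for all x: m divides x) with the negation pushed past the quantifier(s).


Negation flips each quantifier (∀↔∃) and negates the inner predicate.
¬(there exists m for all x: φ) = for all m there exists x: ¬φ.

for all m there exists x: NOT(m divides x)


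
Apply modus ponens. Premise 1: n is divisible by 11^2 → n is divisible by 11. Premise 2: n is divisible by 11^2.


Modus ponens: from (P → Q) and P, infer Q.
P = 'n is divisible by 11^2' is asserted, and P → Q holds, so Q follows.

n is divisible by 11.


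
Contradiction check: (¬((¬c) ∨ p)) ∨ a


Truth table over {a, c, p}:
a | c | p | φ
-------------
F | F | F | F
T | F | F | T
F | T | F | T
T | T | F | T
F | F | T | F
T | F | T | T
F | T | T | F
T | T | T | T
Satisfying assignment at row 2: a=T, c=F, p=F gives T.

No, it is not a contradiction.


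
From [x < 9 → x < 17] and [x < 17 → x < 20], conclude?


Hypothetical syllogism: from (P → Q) and (Q → R), infer (P → R).
Chain the two implications through the shared middle term 'x < 17'.

x < 9 → x < 20


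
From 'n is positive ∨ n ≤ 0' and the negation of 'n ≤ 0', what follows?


Disjunctive syllogism: from (P ∨ Q) and ¬P, infer Q.
One disjunct, 'n ≤ 0', is ruled out; the other must hold.

n is positive


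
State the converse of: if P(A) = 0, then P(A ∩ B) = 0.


The converse of (P → Q) is (Q → P). It is not in general equivalent to the original.
Here P = 'P(A) = 0' and Q = 'P(A ∩ B) = 0'.

If P(A ∩ B) = 0, then P(A) = 0.


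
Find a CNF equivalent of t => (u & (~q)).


Step 1: Rewrite t → (u ∧ (¬q)) as ¬t ∨ (u ∧ (¬q)).
Step 2: Distribute ∨ over ∧.

((~t) | u) & ((~t) | (~q))


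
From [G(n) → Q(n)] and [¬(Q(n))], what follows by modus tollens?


Modus tollens: from (P → Q) and ¬Q, infer ¬P.
Q = 'Q(n)' is denied; since P → Q, P must also fail.

Not (G(n)).


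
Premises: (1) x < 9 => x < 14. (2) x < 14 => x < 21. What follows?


Hypothetical syllogism: from (P → Q) and (Q → R), infer (P → R).
Chain the two implications through the shared middle term 'x < 14'.

x < 9 => x < 21


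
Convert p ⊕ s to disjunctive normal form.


Step 1: p ⊕ s is true exactly when they disagree: (p ∧ ¬s) ∨ (¬p ∧ s).

(p ∧ (¬s)) ∨ ((¬p) ∧ s)


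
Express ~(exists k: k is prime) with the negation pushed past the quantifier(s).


¬(forall x: φ) = exists x: ¬φ, and ¬(exists x: φ) = forall x: ¬φ.
Apply to the existential statement.

forall k: ~(k is prime)


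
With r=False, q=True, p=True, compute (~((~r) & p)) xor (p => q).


Substitute r=False, q=True, p=True:
~r = True
(~r) & p = True & True = True
~((~r) & p) = False
p => q = True => True = True
(~((~r) & p)) xor (p => q) = False xor True = True

True


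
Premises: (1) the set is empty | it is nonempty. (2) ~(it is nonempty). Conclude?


Disjunctive syllogism: from (P ∨ Q) and ¬P, infer Q.
One disjunct, 'it is nonempty', is ruled out; the other must hold.

the set is empty


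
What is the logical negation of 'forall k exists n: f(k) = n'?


Negation flips each quantifier (∀↔∃) and negates the inner predicate.
¬(forall k exists n: φ) = exists k forall n: ¬φ.

exists k forall n: ~(f(k) = n)


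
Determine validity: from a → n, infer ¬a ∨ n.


This matches the form of material implication: the conclusion follows in every model of the premises.

Valid.


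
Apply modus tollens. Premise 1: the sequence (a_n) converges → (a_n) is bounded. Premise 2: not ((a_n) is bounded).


Modus tollens: from (P → Q) and ¬Q, infer ¬P.
Q = '(a_n) is bounded' is denied; since P → Q, P must also fail.

Not (the sequence (a_n) converges).


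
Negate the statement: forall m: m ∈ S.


¬(forall x: φ) = exists x: ¬φ, and ¬(exists x: φ) = forall x: ¬φ.
Apply to the universal statement.

exists m: ~(m ∈ S)


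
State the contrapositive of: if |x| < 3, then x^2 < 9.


The contrapositive of (P → Q) is (¬Q → ¬P); it is logically equivalent to the original.
Here P = '|x| < 3' and Q = 'x^2 < 9'.

If not (x^2 < 9), then not (|x| < 3).


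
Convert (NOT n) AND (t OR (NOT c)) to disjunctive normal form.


Step 1: Distribute ∧ over ∨: (¬n) ∧ (t ∨ (¬c)) = ((¬n) ∧ t) ∨ ((¬n) ∧ (¬c)).

((NOT n) AND t) OR ((NOT n) AND (NOT c))


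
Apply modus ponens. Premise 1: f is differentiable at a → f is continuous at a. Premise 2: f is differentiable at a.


Modus ponens: from (P → Q) and P, infer Q.
P = 'f is differentiable at a' is asserted, and P → Q holds, so Q follows.

f is continuous at a.


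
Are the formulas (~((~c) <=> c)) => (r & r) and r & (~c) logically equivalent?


Compare truth tables:
c | r | φ | ψ
-------------
False | False | False | False
True | False | False | False
False | True | True | True
True | True | True | False
They differ at row 4 (c=True, r=True): φ=True but ψ=False.

No, they are not logically equivalent.


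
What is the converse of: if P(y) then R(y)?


The converse of (P → Q) is (Q → P). It is not in general equivalent to the original.
Here P = 'P(y)' and Q = 'R(y)'.

If R(y), then P(y).


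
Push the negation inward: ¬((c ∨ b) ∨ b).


De Morgan: the negation of a disjunction is the conjunction of the negations.
Distribute ¬ across ∨, flipping it to ∧, and negate each literal.

((¬c) ∧ (¬b)) ∧ (¬b)


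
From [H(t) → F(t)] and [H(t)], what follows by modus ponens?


Modus ponens: from (P → Q) and P, infer Q.
P = 'H(t)' is asserted, and P → Q holds, so Q follows.

F(t).


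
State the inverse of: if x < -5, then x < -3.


The inverse of (P → Q) is (¬P → ¬Q). It is equivalent to the converse, not to the original.
Here P = 'x < -5' and Q = 'x < -3'.

If not (x < -5), then not (x < -3).


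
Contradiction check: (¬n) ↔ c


Truth table over {c, n}:
c | n | φ
---------
F | F | F
T | F | T
F | T | T
T | T | F
Satisfying assignment at row 2: c=T, n=F gives T.

No, it is not a contradiction.


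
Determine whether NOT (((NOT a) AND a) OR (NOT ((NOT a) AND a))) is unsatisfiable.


Truth table over {a}:
a | φ
-----
F | F
T | F
Every row is false.

Yes, it is a contradiction.


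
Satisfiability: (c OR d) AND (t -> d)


Search for a satisfying assignment over {c, d, t}.
Try c=T, d=F, t=F: the formula evaluates to T.
A satisfying assignment exists.

Satisfiable.


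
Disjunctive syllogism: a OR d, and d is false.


Disjunctive syllogism: from (P ∨ Q) and ¬P, infer Q.
One disjunct, 'd', is ruled out; the other must hold.

a


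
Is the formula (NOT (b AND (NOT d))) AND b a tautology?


Build the truth table over {b, d}:
b | d | φ
---------
F | F | F
T | F | F
F | T | F
T | T | T
Counterexample at row 1: with b=F, d=F, the formula is F.

No, it is not a tautology.


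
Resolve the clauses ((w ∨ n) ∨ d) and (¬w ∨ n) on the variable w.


The clauses contain complementary literals w and ¬w.
Resolution eliminates this pair and disjoins the remaining literals (merging duplicates).

(n ∨ d)


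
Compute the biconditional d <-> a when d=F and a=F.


Biconditional is true when both operands have the same truth value.
Substitute: d=F, a=F.
F <-> F evaluates to T.

T


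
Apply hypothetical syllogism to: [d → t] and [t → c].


Hypothetical syllogism: from (P → Q) and (Q → R), infer (P → R).
Chain the two implications through the shared middle term 't'.

d → c


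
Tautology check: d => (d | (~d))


Build the truth table over {d}:
d | φ
-----
False | True
True | True
Every row evaluates to true.

Yes, it is a tautology.


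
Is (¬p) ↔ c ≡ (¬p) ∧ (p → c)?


Compare truth tables:
c | p | φ | ψ
-------------
F | F | F | T
T | F | T | T
F | T | T | F
T | T | F | F
They differ at row 1 (c=F, p=F): φ=F but ψ=T.

No, they are not logically equivalent.


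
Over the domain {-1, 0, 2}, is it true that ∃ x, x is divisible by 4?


Evaluate the predicate on each element: -1:F, 0:T, 2:F.
Witness x = 0 satisfies the predicate.

T
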